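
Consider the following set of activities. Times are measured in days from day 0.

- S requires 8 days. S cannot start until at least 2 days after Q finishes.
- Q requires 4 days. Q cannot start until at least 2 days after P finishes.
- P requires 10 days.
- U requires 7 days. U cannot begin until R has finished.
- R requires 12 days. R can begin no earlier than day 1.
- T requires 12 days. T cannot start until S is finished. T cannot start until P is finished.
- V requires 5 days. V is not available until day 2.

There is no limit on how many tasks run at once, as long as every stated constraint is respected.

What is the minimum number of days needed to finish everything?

38

After its own release at day 2, V can start at day 2 and finishes at day 7.
R waits on its own release at day 1, so it starts at day 1 and finishes at 1 + 12 = day 13.
U waits on R (finishes day 13), so it starts at day 13 and finishes at 13 + 7 = day 20.
P has no prerequisites, so it starts at day 0 and finishes at day 10.
Q cannot begin until P (finishes day 10, plus 2-day gap → day 12). It runs from day 12 to 12 + 4 = day 16.
S waits on Q (finishes day 16, plus 2-day gap → day 18), so it starts at day 18 and finishes at 18 + 8 = day 26.
T has to wait for S (finishes day 26); P (finishes day 10). The latest of these is day 26, so T runs day 26 to 26 + 12 = day 38.
All tasks are finished once the last one completes. Finish times: P at 10, Q at 16, R at 13, S at 26, T at 38, U at 20, V at 7. The latest is day 38.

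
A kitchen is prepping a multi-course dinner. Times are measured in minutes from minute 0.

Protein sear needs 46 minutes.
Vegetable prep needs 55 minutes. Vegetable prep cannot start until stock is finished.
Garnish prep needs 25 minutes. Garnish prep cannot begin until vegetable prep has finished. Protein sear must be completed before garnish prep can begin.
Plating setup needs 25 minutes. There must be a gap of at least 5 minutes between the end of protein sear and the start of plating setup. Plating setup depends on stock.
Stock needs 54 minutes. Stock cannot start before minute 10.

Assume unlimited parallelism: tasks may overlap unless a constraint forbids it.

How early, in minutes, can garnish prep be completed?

144

Protein sear has no prerequisites, so it starts at minute 0 and finishes at minute 46.
Stock cannot begin until its own release at minute 10. It runs from minute 10 to 10 + 54 = minute 64.
Vegetable prep cannot begin until stock (finishes minute 64). It runs from minute 64 to 64 + 55 = minute 119.
Garnish prep has to wait for vegetable prep (finishes minute 119); protein sear (finishes minute 46). The latest of these is minute 119, so garnish prep runs minute 119 to 119 + 25 = minute 144.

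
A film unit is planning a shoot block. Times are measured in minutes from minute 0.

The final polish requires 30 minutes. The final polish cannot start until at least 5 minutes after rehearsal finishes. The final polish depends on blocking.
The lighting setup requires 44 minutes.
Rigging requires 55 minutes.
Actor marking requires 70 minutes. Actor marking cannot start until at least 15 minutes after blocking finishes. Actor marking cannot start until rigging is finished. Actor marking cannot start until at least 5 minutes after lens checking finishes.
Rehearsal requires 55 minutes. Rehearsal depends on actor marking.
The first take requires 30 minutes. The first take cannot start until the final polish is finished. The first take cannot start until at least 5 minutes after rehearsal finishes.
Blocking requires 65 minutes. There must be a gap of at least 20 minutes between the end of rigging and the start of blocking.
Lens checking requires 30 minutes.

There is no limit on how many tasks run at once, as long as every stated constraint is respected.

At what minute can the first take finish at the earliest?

345

Nothing blocks lens checking, so it runs from minute 0 to minute 30.
Rigging has no prerequisites, so it starts at minute 0 and finishes at minute 55.
Blocking cannot begin until rigging (finishes minute 55, plus 20-minute gap → minute 75). It runs from minute 75 to 75 + 65 = minute 140.
Actor marking has to wait for blocking (finishes minute 140, plus 15-minute gap → minute 155); rigging (finishes minute 55); lens checking (finishes minute 30, plus 5-minute gap → minute 35). The latest of these is minute 155, so actor marking runs minute 155 to 155 + 70 = minute 225.
Rehearsal waits on actor marking (finishes minute 225), so it starts at minute 225 and finishes at 225 + 55 = minute 280.
For the final polish: rehearsal (finishes minute 280, plus 5-minute gap → minute 285); blocking (finishes minute 140). Taking the maximum gives a start of minute 285, and it finishes at 285 + 30 = minute 315.
The first take cannot start until the final polish (finishes minute 315); rehearsal (finishes minute 280, plus 5-minute gap → minute 285). The controlling bound is minute 315, so the first take finishes at 315 + 30 = minute 345.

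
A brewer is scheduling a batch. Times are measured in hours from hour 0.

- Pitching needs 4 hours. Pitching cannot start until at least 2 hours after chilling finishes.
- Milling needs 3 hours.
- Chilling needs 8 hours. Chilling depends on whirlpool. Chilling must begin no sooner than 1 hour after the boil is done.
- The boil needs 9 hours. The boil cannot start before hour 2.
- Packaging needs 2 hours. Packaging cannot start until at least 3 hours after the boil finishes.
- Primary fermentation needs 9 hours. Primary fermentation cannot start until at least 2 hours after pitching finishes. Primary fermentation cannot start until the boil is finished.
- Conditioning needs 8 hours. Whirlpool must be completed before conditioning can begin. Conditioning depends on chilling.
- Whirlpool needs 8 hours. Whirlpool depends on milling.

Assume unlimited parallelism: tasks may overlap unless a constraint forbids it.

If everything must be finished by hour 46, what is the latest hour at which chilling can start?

21

Primary fermentation has no dependents, so it just needs to finish by hour 46. Starting by 46 − 9 = hour 37 achieves that.
Since primary fermentation (must start by hour 37, minus 2-hour gap → hour 35) depends on it, pitching must finish by hour 35. Backing off its 4-hour duration gives a latest start of hour 31.
Nothing follows conditioning; the deadline of hour 46 is its only limit. It must start by 46 − 8 = hour 38.
Chilling feeds pitching (must start by hour 31, minus 2-hour gap → hour 29); conditioning (must start by hour 38). Taking the minimum, chilling must finish by hour 29 and start by 29 − 8 = hour 21.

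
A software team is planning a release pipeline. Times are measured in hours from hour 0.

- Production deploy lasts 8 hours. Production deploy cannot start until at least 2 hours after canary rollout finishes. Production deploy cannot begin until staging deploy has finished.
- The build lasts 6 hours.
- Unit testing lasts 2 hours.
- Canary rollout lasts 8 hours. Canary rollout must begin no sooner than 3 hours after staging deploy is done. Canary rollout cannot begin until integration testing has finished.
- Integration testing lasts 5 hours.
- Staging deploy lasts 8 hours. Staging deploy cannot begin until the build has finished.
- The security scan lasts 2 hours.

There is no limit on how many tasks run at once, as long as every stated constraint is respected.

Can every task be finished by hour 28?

No

The security scan can start immediately at hour 0; it finishes at hour 2.
Integration testing can start immediately at hour 0; it finishes at hour 5.
Unit testing can start immediately at hour 0; it finishes at hour 2.
The build can start immediately at hour 0; it finishes at hour 6.
After the build (finishes hour 6), staging deploy can start at hour 6 and finishes at hour 14.
Canary rollout needs all of staging deploy (finishes hour 14, plus 3-hour gap → hour 17); integration testing (finishes hour 5). That puts its earliest start at hour 17; it finishes at 17 + 8 = hour 25.
For production deploy: canary rollout (finishes hour 25, plus 2-hour gap → hour 27); staging deploy (finishes hour 14). Taking the maximum gives a start of hour 27, and it finishes at 27 + 8 = hour 35.
The earliest everything can be done is hour 35, which is after the deadline of 28, so it is not possible.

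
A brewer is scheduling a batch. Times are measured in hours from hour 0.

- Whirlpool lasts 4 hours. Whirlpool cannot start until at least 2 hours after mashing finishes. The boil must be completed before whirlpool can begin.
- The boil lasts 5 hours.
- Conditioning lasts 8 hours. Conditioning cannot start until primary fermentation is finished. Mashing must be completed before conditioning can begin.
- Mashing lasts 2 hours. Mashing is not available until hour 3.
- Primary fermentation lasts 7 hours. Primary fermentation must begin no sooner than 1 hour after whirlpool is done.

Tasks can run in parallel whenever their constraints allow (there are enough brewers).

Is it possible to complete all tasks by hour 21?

Nothing blocks the boil, so it runs from hour 0 to hour 5.
Mashing cannot begin until its own release at hour 3. It runs from hour 3 to 3 + 2 = hour 5.
Whirlpool has to wait for mashing (finishes hour 5, plus 2-hour gap → hour 7); the boil (finishes hour 5). The latest of these is hour 7, so whirlpool runs hour 7 to 7 + 4 = hour 11.
After whirlpool (finishes hour 11, plus 1-hour gap → hour 12), primary fermentation can start at hour 12 and finishes at hour 19.
Conditioning cannot start until primary fermentation (finishes hour 19); mashing (finishes hour 5). The controlling bound is hour 19, so conditioning finishes at 19 + 8 = hour 27.
The earliest everything can be done is hour 27, which is after the deadline of 21, so it is not possible.

No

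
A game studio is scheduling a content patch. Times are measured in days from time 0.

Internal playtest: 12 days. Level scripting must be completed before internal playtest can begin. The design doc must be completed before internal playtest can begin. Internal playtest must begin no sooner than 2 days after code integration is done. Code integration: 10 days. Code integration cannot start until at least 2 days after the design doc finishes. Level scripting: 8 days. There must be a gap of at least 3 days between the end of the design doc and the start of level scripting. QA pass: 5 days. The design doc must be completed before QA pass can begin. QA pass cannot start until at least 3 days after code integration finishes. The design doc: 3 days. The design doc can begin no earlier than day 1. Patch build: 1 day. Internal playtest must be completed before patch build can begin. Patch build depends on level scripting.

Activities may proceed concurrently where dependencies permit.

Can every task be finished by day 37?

The design doc waits on its own release at day 1, so it starts at day 1 and finishes at 1 + 3 = day 4.
Code integration waits on the design doc (finishes day 4, plus 2-day gap → day 6), so it starts at day 6 and finishes at 6 + 10 = day 16.
QA pass has to wait for the design doc (finishes day 4); code integration (finishes day 16, plus 3-day gap → day 19). The latest of these is day 19, so QA pass runs day 19 to 19 + 5 = day 24.
After the design doc (finishes day 4, plus 3-day gap → day 7), level scripting can start at day 7 and finishes at day 15.
For internal playtest: level scripting (finishes day 15); the design doc (finishes day 4); code integration (finishes day 16, plus 2-day gap → day 18). Taking the maximum gives a start of day 18, and it finishes at 18 + 12 = day 30.
Patch build needs all of internal playtest (finishes day 30); level scripting (finishes day 15). That puts its earliest start at day 30; it finishes at 30 + 1 = day 31.
Every task is finished by day 31, which is no later than the deadline of 37, so the schedule is feasible.

Yes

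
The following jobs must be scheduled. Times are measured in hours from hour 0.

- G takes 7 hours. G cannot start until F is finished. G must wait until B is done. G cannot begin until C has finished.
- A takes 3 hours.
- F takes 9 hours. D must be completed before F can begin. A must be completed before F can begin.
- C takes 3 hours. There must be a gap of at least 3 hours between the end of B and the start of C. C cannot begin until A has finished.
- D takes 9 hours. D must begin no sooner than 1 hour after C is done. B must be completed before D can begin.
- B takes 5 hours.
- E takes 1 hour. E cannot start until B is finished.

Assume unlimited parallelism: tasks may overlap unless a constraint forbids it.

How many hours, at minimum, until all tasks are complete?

37

B can start immediately at hour 0; it finishes at hour 5.
E waits on B (finishes hour 5), so it starts at hour 5 and finishes at 5 + 1 = hour 6.
A can start immediately at hour 0; it finishes at hour 3.
For C: B (finishes hour 5, plus 3-hour gap → hour 8); A (finishes hour 3). Taking the maximum gives a start of hour 8, and it finishes at 8 + 3 = hour 11.
D needs all of C (finishes hour 11, plus 1-hour gap → hour 12); B (finishes hour 5). That puts its earliest start at hour 12; it finishes at 12 + 9 = hour 21.
F cannot start until D (finishes hour 21); A (finishes hour 3). The controlling bound is hour 21, so F finishes at 21 + 9 = hour 30.
G has to wait for F (finishes hour 30); B (finishes hour 5); C (finishes hour 11). The latest of these is hour 30, so G runs hour 30 to 30 + 7 = hour 37.
All tasks are finished once the last one completes. Finish times: A at 3, B at 5, C at 11, D at 21, E at 6, F at 30, G at 37. The latest is hour 37.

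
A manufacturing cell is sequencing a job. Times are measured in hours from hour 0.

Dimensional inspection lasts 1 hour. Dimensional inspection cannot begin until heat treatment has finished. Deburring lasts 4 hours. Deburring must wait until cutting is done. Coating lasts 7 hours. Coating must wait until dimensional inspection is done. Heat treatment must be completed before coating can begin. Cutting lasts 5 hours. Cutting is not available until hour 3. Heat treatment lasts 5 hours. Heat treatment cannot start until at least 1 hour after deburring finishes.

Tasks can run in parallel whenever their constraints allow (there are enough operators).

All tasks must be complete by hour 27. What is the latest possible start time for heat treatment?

Coating must finish by hour 27; it takes 7 hours, so it must start by 27 − 7 = hour 20.
Dimensional inspection must finish before coating (must start by hour 20). With a 1-hour duration, dimensional inspection must start by 20 − 1 = hour 19.
For heat treatment: dimensional inspection (must start by hour 19); coating (must start by hour 20). The most restrictive is hour 19; with a 5-hour duration, heat treatment must start by hour 14.

14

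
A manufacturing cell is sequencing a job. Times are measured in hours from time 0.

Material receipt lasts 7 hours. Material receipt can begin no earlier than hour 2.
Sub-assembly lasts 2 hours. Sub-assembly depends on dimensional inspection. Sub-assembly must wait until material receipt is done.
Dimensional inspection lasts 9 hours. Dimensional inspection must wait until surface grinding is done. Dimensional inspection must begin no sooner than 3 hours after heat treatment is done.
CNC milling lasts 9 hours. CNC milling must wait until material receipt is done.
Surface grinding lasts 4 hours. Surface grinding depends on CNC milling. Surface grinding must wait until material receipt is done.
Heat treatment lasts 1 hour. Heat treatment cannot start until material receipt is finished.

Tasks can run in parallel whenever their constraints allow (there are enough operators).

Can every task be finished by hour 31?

Material receipt cannot begin until its own release at hour 2. It runs from hour 2 to 2 + 7 = hour 9.
After material receipt (finishes hour 9), heat treatment can start at hour 9 and finishes at hour 10.
CNC milling cannot begin until material receipt (finishes hour 9). It runs from hour 9 to 9 + 9 = hour 18.
Surface grinding has to wait for CNC milling (finishes hour 18); material receipt (finishes hour 9). The latest of these is hour 18, so surface grinding runs hour 18 to 18 + 4 = hour 22.
For dimensional inspection: surface grinding (finishes hour 22); heat treatment (finishes hour 10, plus 3-hour gap → hour 13). Taking the maximum gives a start of hour 22, and it finishes at 22 + 9 = hour 31.
Sub-assembly needs all of dimensional inspection (finishes hour 31); material receipt (finishes hour 9). That puts its earliest start at hour 31; it finishes at 31 + 2 = hour 33.
The earliest everything can be done is hour 33, which is after the deadline of 31, so it is not possible.

No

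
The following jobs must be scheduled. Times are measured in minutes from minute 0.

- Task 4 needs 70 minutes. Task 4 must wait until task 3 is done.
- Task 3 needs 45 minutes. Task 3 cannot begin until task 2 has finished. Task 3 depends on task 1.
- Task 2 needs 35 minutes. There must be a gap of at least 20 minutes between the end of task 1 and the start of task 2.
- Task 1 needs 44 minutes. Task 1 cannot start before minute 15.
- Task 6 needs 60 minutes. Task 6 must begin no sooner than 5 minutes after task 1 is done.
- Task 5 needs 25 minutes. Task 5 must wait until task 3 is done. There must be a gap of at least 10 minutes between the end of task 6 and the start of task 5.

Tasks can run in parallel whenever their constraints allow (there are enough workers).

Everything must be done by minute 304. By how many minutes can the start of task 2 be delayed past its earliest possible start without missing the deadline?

75

Task 1 cannot begin until its own release at minute 15. It runs from minute 15 to 15 + 44 = minute 59.
After task 1 (finishes minute 59, plus 20-minute gap → minute 79), task 2 can start at minute 79 and finishes at minute 114.

Working backward from the deadline:
Nothing follows task 4; the deadline of minute 304 is its only limit. It must start by 304 − 70 = minute 234.
Task 5 must finish by minute 304; it takes 25 minutes, so it must start by 304 − 25 = minute 279.
Task 3 has several dependents: task 4 (must start by minute 234); task 5 (must start by minute 279). The earliest of those limits is minute 234, so task 3 must start by 234 − 45 = minute 189.
Since task 3 (must start by minute 189) depends on it, task 2 must finish by minute 189. Backing off its 35-minute duration gives a latest start of minute 154.
So task 2 can start as early as minute 79 and as late as minute 154, giving 154 − 79 = 75 minutes of slack.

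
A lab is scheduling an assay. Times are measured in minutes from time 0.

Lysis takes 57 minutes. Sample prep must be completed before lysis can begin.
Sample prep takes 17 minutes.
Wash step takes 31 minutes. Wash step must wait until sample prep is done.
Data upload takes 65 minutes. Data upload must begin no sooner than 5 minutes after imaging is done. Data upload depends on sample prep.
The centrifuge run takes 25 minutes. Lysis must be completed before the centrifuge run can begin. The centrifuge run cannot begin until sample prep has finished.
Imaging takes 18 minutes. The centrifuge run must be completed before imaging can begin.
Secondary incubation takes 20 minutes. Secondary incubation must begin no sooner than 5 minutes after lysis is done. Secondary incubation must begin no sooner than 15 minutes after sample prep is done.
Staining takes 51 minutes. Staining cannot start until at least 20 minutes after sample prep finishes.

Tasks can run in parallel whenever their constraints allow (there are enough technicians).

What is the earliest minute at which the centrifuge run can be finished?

Nothing blocks sample prep, so it runs from minute 0 to minute 17.
After sample prep (finishes minute 17), lysis can start at minute 17 and finishes at minute 74.
The centrifuge run has to wait for lysis (finishes minute 74); sample prep (finishes minute 17). The latest of these is minute 74, so the centrifuge run runs minute 74 to 74 + 25 = minute 99.

99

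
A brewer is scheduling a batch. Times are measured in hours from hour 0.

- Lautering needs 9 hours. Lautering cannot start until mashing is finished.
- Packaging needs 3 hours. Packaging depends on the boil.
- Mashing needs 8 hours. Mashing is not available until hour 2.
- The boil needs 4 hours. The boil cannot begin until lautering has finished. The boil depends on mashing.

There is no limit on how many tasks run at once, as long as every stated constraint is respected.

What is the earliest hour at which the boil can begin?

Mashing cannot begin until its own release at hour 2. It runs from hour 2 to 2 + 8 = hour 10.
Lautering waits on mashing (finishes hour 10), so it starts at hour 10 and finishes at 10 + 9 = hour 19.
The boil waits on lautering (finishes hour 19); mashing (finishes hour 10). The latest of these is hour 19, which is the earliest the boil can start.

19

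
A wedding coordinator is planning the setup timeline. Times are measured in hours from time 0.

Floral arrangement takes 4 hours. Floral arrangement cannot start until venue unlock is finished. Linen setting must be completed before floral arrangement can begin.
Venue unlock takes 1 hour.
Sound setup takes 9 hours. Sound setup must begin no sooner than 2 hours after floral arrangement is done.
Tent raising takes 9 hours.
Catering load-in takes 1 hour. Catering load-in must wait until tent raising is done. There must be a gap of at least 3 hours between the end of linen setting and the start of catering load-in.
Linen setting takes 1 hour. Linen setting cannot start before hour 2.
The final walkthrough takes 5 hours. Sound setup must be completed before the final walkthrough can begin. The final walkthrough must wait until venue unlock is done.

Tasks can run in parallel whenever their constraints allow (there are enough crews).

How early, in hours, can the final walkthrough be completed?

23

After its own release at hour 2, linen setting can start at hour 2 and finishes at hour 3.
Venue unlock can start immediately at hour 0; it finishes at hour 1.
Floral arrangement has to wait for venue unlock (finishes hour 1); linen setting (finishes hour 3). The latest of these is hour 3, so floral arrangement runs hour 3 to 3 + 4 = hour 7.
After floral arrangement (finishes hour 7, plus 2-hour gap → hour 9), sound setup can start at hour 9 and finishes at hour 18.
The final walkthrough has to wait for sound setup (finishes hour 18); venue unlock (finishes hour 1). The latest of these is hour 18, so the final walkthrough runs hour 18 to 18 + 5 = hour 23.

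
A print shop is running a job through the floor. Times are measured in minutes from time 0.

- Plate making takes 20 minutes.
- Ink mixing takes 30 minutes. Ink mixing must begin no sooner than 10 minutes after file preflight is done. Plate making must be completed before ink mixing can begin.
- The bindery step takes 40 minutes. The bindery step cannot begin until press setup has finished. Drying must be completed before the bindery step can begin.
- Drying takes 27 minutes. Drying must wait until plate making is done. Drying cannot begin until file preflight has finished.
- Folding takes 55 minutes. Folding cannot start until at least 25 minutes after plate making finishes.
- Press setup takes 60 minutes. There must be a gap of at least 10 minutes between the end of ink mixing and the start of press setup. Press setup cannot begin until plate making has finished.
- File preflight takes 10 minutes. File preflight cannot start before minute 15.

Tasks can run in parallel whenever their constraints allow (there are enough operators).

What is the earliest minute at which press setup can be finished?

Nothing blocks plate making, so it runs from minute 0 to minute 20.
File preflight cannot begin until its own release at minute 15. It runs from minute 15 to 15 + 10 = minute 25.
Ink mixing cannot start until file preflight (finishes minute 25, plus 10-minute gap → minute 35); plate making (finishes minute 20). The controlling bound is minute 35, so ink mixing finishes at 35 + 30 = minute 65.
Press setup has to wait for ink mixing (finishes minute 65, plus 10-minute gap → minute 75); plate making (finishes minute 20). The latest of these is minute 75, so press setup runs minute 75 to 75 + 60 = minute 135.

135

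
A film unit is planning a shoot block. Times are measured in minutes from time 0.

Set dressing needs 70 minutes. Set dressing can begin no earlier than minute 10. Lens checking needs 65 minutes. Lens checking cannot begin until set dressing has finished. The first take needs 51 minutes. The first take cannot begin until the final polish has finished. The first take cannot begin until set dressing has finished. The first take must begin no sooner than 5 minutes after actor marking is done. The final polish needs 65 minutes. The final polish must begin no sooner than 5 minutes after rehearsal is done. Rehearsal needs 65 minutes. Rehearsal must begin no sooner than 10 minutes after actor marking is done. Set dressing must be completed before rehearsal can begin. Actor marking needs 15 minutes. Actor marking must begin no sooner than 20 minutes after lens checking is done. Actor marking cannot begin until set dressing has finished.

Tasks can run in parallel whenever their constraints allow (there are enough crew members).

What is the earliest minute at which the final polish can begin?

After its own release at minute 10, set dressing can start at minute 10 and finishes at minute 80.
Lens checking waits on set dressing (finishes minute 80), so it starts at minute 80 and finishes at 80 + 65 = minute 145.
Actor marking cannot start until lens checking (finishes minute 145, plus 20-minute gap → minute 165); set dressing (finishes minute 80). The controlling bound is minute 165, so actor marking finishes at 165 + 15 = minute 180.
Rehearsal cannot start until actor marking (finishes minute 180, plus 10-minute gap → minute 190); set dressing (finishes minute 80). The controlling bound is minute 190, so rehearsal finishes at 190 + 65 = minute 255.
The final polish waits on rehearsal (finishes minute 255, plus 5-minute gap → minute 260), so the earliest it can start is minute 260.

260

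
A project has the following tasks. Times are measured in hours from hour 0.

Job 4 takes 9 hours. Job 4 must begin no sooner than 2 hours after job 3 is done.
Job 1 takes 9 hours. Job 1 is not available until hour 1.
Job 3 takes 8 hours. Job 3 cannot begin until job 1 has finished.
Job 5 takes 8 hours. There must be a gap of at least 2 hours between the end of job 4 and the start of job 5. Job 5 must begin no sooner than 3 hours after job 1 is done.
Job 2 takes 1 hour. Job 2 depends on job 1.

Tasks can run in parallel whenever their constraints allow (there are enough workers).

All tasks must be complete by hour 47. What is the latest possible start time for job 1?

9

Nothing follows job 2; the deadline of hour 47 is its only limit. It must start by 47 − 1 = hour 46.
Job 5 has no dependents, so it just needs to finish by hour 47. Starting by 47 − 8 = hour 39 achieves that.
Since job 5 (must start by hour 39, minus 2-hour gap → hour 37) depends on it, job 4 must finish by hour 37. Backing off its 9-hour duration gives a latest start of hour 28.
Since job 4 (must start by hour 28, minus 2-hour gap → hour 26) depends on it, job 3 must finish by hour 26. Backing off its 8-hour duration gives a latest start of hour 18.
Job 1 feeds job 2 (must start by hour 46); job 3 (must start by hour 18); job 5 (must start by hour 39, minus 3-hour gap → hour 36). Taking the minimum, job 1 must finish by hour 18 and start by 18 − 9 = hour 9.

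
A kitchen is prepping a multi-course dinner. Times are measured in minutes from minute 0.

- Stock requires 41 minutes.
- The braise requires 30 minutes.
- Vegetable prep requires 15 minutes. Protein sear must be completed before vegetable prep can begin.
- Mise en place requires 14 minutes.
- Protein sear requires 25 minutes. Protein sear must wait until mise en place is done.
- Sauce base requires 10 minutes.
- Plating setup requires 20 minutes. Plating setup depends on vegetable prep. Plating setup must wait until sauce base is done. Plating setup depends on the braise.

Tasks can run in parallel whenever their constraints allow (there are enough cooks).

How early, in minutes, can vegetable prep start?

39

Nothing blocks mise en place, so it runs from minute 0 to minute 14.
After mise en place (finishes minute 14), protein sear can start at minute 14 and finishes at minute 39.
Vegetable prep waits on protein sear (finishes minute 39), so the earliest it can start is minute 39.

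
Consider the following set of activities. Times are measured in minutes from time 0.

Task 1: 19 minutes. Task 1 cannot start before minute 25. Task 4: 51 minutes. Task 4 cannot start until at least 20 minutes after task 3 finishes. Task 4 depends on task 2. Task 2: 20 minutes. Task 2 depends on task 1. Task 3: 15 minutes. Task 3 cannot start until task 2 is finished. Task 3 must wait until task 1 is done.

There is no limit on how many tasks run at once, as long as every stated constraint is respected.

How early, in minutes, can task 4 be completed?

After its own release at minute 25, task 1 can start at minute 25 and finishes at minute 44.
After task 1 (finishes minute 44), task 2 can start at minute 44 and finishes at minute 64.
Task 3 has to wait for task 2 (finishes minute 64); task 1 (finishes minute 44). The latest of these is minute 64, so task 3 runs minute 64 to 64 + 15 = minute 79.
For task 4: task 3 (finishes minute 79, plus 20-minute gap → minute 99); task 2 (finishes minute 64). Taking the maximum gives a start of minute 99, and it finishes at 99 + 51 = minute 150.

150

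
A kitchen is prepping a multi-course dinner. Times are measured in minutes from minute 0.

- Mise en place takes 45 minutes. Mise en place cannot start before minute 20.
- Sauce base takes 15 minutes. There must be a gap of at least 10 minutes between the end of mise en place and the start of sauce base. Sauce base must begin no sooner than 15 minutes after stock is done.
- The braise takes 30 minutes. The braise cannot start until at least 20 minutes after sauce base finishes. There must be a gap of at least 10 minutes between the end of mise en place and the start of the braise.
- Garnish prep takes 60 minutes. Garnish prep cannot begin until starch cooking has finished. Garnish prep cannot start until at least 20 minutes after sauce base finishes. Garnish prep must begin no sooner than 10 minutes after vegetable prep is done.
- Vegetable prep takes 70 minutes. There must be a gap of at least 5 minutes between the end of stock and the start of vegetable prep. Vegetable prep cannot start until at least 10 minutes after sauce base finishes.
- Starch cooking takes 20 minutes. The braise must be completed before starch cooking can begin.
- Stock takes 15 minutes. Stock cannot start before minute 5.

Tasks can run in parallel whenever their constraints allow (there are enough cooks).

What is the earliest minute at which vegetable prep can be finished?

Stock waits on its own release at minute 5, so it starts at minute 5 and finishes at 5 + 15 = minute 20.
Mise en place waits on its own release at minute 20, so it starts at minute 20 and finishes at 20 + 45 = minute 65.
Sauce base needs all of mise en place (finishes minute 65, plus 10-minute gap → minute 75); stock (finishes minute 20, plus 15-minute gap → minute 35). That puts its earliest start at minute 75; it finishes at 75 + 15 = minute 90.
For vegetable prep: stock (finishes minute 20, plus 5-minute gap → minute 25); sauce base (finishes minute 90, plus 10-minute gap → minute 100). Taking the maximum gives a start of minute 100, and it finishes at 100 + 70 = minute 170.

170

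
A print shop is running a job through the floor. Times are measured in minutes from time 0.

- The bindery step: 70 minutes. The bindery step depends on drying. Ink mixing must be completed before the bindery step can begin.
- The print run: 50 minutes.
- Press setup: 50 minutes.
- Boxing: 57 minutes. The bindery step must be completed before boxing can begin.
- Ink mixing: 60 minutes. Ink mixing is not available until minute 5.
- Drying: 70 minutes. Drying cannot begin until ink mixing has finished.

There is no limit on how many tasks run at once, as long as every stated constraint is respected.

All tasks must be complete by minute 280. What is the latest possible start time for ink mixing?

Nothing follows boxing; the deadline of minute 280 is its only limit. It must start by 280 − 57 = minute 223.
The bindery step feeds into boxing (must start by minute 223); so the bindery step must finish by minute 223 and therefore start by minute 153.
Drying has to be done before the bindery step (must start by minute 153). That means finishing by minute 153, i.e. starting by 153 − 70 = minute 83.
For ink mixing: drying (must start by minute 83); the bindery step (must start by minute 153). The most restrictive is minute 83; with a 60-minute duration, ink mixing must start by minute 23.

23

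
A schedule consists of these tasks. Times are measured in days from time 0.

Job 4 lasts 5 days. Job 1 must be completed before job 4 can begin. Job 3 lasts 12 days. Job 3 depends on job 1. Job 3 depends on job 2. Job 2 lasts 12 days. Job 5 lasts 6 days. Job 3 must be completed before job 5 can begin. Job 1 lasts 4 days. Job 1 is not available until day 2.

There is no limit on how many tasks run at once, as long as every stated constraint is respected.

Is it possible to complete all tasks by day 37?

Yes

Nothing blocks job 2, so it runs from day 0 to day 12.
Job 1 cannot begin until its own release at day 2. It runs from day 2 to 2 + 4 = day 6.
After job 1 (finishes day 6), job 4 can start at day 6 and finishes at day 11.
Job 3 cannot start until job 1 (finishes day 6); job 2 (finishes day 12). The controlling bound is day 12, so job 3 finishes at 12 + 12 = day 24.
After job 3 (finishes day 24), job 5 can start at day 24 and finishes at day 30.
Every task is finished by day 30, which is no later than the deadline of 37, so the schedule is feasible.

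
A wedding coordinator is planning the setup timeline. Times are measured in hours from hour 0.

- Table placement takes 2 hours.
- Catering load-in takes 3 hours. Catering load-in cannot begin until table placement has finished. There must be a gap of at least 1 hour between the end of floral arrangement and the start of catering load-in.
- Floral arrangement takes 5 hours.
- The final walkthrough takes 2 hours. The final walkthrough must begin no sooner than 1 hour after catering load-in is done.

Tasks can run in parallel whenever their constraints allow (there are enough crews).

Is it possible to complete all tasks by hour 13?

Yes

Floral arrangement can start immediately at hour 0; it finishes at hour 5.
Table placement has no prerequisites, so it starts at hour 0 and finishes at hour 2.
Catering load-in has to wait for table placement (finishes hour 2); floral arrangement (finishes hour 5, plus 1-hour gap → hour 6). The latest of these is hour 6, so catering load-in runs hour 6 to 6 + 3 = hour 9.
The final walkthrough cannot begin until catering load-in (finishes hour 9, plus 1-hour gap → hour 10). It runs from hour 10 to 10 + 2 = hour 12.
Every task is finished by hour 12, which is no later than the deadline of 13, so the schedule is feasible.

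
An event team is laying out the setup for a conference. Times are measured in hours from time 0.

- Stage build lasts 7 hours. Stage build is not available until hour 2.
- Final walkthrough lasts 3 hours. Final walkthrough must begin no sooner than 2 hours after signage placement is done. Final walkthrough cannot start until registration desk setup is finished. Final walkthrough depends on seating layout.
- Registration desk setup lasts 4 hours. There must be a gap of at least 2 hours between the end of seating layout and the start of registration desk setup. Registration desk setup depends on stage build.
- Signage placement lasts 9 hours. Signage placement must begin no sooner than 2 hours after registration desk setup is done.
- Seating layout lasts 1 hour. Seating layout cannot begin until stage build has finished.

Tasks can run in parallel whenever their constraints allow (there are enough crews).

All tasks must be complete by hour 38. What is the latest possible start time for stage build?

Final walkthrough must finish by hour 38; it takes 3 hours, so it must start by 38 − 3 = hour 35.
Since final walkthrough (must start by hour 35, minus 2-hour gap → hour 33) depends on it, signage placement must finish by hour 33. Backing off its 9-hour duration gives a latest start of hour 24.
Registration desk setup must finish in time for signage placement (must start by hour 24, minus 2-hour gap → hour 22); final walkthrough (must start by hour 35). The tightest is hour 22, so registration desk setup must start by 22 − 4 = hour 18.
Seating layout feeds registration desk setup (must start by hour 18, minus 2-hour gap → hour 16); final walkthrough (must start by hour 35). Taking the minimum, seating layout must finish by hour 16 and start by 16 − 1 = hour 15.
For stage build: seating layout (must start by hour 15); registration desk setup (must start by hour 18). The most restrictive is hour 15; with a 7-hour duration, stage build must start by hour 8.

8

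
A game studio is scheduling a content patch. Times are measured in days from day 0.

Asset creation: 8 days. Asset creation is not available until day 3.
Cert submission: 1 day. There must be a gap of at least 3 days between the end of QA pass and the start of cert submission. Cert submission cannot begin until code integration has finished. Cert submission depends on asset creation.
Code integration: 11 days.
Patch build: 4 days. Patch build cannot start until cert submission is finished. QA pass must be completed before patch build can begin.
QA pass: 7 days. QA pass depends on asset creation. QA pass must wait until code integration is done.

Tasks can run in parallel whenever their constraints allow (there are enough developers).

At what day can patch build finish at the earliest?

26

Code integration has no prerequisites, so it starts at day 0 and finishes at day 11.
After its own release at day 3, asset creation can start at day 3 and finishes at day 11.
QA pass cannot start until asset creation (finishes day 11); code integration (finishes day 11). The controlling bound is day 11, so QA pass finishes at 11 + 7 = day 18.
Cert submission has to wait for QA pass (finishes day 18, plus 3-day gap → day 21); code integration (finishes day 11); asset creation (finishes day 11). The latest of these is day 21, so cert submission runs day 21 to 21 + 1 = day 22.
Patch build has to wait for cert submission (finishes day 22); QA pass (finishes day 18). The latest of these is day 22, so patch build runs day 22 to 22 + 4 = day 26.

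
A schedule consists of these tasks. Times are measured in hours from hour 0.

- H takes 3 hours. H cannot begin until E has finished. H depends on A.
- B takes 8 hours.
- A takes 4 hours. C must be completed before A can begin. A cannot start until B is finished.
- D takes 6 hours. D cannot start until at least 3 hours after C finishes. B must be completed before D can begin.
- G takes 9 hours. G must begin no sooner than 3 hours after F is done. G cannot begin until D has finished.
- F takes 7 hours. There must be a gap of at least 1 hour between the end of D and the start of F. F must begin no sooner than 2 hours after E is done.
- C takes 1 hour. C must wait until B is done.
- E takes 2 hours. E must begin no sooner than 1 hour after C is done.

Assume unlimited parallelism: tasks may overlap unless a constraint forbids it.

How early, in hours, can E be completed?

Nothing blocks B, so it runs from hour 0 to hour 8.
C waits on B (finishes hour 8), so it starts at hour 8 and finishes at 8 + 1 = hour 9.
After C (finishes hour 9, plus 1-hour gap → hour 10), E can start at hour 10 and finishes at hour 12.

12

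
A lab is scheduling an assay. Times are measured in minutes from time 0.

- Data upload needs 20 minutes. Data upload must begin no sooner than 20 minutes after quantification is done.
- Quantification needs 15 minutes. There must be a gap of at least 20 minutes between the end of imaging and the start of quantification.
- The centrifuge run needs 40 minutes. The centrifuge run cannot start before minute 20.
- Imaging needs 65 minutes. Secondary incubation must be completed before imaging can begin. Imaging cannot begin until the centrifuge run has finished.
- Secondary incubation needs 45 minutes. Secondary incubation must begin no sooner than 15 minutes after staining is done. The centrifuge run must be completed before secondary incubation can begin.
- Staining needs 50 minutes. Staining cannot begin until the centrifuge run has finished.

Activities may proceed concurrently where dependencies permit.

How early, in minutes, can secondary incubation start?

The centrifuge run cannot begin until its own release at minute 20. It runs from minute 20 to 20 + 40 = minute 60.
Staining cannot begin until the centrifuge run (finishes minute 60). It runs from minute 60 to 60 + 50 = minute 110.
Secondary incubation waits on staining (finishes minute 110, plus 15-minute gap → minute 125); the centrifuge run (finishes minute 60). The latest of these is minute 125, which is the earliest secondary incubation can start.

125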